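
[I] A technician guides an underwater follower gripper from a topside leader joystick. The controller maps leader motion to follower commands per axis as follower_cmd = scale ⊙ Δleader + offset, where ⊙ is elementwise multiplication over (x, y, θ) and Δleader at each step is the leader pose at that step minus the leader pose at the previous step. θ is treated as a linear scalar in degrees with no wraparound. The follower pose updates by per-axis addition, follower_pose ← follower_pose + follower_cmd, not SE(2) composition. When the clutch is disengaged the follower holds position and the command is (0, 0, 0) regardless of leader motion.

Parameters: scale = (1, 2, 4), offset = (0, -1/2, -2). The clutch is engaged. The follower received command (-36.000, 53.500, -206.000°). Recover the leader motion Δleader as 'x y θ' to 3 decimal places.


axis x: (-36.000 − 0) / (1) = -36.000
axis y: (53.500 − -1/2) / (2) = 27.000
axis θ: (-206.000 − -2) / (4) = -51.000

-36.000 27.000 -51.000


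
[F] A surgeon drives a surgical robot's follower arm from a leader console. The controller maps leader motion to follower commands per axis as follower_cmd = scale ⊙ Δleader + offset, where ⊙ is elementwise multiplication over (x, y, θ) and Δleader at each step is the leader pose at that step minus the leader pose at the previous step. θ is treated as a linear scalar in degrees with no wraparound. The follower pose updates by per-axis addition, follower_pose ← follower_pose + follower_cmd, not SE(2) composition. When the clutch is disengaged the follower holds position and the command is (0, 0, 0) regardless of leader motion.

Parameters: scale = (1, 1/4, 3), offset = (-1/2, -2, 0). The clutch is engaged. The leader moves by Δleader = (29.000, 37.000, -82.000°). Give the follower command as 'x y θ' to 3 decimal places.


axis x: 1·29.000 + -1/2 = 28.500
axis y: 1/4·37.000 + -2 = 7.250
axis θ: 3·-82.000 + 0 = -246.000

28.500 7.250 -246.000


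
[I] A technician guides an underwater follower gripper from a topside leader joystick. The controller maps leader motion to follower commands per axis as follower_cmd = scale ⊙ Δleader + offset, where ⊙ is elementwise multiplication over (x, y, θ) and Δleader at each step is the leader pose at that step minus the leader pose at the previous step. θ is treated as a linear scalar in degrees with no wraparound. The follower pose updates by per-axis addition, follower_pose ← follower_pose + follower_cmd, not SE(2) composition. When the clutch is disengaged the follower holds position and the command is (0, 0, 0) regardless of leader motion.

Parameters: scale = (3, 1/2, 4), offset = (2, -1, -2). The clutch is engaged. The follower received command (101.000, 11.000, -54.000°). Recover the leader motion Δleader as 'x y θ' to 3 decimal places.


33.000 24.000 -13.000

axis x: (101.000 − 2) / (3) = 33.000
axis y: (11.000 − -1) / (1/2) = 24.000
axis θ: (-54.000 − -2) / (4) = -13.000


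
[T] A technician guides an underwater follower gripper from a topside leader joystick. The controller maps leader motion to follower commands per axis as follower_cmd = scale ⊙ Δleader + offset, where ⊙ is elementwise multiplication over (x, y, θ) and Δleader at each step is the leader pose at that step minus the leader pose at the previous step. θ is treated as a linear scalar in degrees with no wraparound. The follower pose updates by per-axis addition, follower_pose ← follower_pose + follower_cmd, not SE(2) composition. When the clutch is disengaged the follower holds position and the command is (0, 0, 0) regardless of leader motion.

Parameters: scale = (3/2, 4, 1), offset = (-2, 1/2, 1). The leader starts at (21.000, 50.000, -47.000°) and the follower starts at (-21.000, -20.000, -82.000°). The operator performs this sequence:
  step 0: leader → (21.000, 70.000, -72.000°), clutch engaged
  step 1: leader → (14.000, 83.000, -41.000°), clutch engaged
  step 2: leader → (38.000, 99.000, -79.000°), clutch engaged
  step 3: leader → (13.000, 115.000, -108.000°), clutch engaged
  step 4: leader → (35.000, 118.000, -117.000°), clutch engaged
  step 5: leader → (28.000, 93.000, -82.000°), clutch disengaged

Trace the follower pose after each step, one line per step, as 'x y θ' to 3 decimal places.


-23.000 60.500 -106.000
-35.500 113.000 -74.000
-1.500 177.500 -111.000
-41.000 242.000 -139.000
-10.000 254.500 -147.000
-10.000 254.500 -147.000

step 0: Δleader=(0.000, 20.000, -25.000°), engaged; cmd=(-2.000, 80.500, -24.000°) → follower=(-23.000, 60.500, -106.000°)
step 1: Δleader=(-7.000, 13.000, 31.000°), engaged; cmd=(-12.500, 52.500, 32.000°) → follower=(-35.500, 113.000, -74.000°)
step 2: Δleader=(24.000, 16.000, -38.000°), engaged; cmd=(34.000, 64.500, -37.000°) → follower=(-1.500, 177.500, -111.000°)
step 3: Δleader=(-25.000, 16.000, -29.000°), engaged; cmd=(-39.500, 64.500, -28.000°) → follower=(-41.000, 242.000, -139.000°)
step 4: Δleader=(22.000, 3.000, -9.000°), engaged; cmd=(31.000, 12.500, -8.000°) → follower=(-10.000, 254.500, -147.000°)
step 5: Δleader=(-7.000, -25.000, 35.000°), disengaged; cmd=(0,0,0) → follower holds at (-10.000, 254.500, -147.000°)


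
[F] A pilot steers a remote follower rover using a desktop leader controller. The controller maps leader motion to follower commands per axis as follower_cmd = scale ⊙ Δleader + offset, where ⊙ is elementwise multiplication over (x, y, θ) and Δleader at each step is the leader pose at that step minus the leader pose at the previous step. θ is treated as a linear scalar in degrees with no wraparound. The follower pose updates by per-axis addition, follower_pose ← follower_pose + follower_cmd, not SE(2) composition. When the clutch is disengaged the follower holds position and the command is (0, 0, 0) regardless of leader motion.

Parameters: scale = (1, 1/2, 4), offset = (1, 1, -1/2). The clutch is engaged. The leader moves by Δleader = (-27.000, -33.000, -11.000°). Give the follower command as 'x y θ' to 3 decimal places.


axis x: 1·-27.000 + 1 = -26.000
axis y: 1/2·-33.000 + 1 = -15.500
axis θ: 4·-11.000 + -1/2 = -44.500

-26.000 -15.500 -44.500


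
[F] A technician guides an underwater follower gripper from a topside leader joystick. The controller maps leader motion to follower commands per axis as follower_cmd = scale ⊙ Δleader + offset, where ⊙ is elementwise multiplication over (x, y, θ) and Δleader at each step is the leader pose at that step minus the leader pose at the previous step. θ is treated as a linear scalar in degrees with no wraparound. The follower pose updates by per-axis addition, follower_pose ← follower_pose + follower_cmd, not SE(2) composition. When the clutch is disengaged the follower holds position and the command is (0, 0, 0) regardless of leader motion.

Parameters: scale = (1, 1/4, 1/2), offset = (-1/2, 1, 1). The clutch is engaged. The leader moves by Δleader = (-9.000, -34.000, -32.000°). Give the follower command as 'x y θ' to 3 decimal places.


-9.500 -7.500 -15.000

axis x: 1·-9.000 + -1/2 = -9.500
axis y: 1/4·-34.000 + 1 = -7.500
axis θ: 1/2·-32.000 + 1 = -15.000


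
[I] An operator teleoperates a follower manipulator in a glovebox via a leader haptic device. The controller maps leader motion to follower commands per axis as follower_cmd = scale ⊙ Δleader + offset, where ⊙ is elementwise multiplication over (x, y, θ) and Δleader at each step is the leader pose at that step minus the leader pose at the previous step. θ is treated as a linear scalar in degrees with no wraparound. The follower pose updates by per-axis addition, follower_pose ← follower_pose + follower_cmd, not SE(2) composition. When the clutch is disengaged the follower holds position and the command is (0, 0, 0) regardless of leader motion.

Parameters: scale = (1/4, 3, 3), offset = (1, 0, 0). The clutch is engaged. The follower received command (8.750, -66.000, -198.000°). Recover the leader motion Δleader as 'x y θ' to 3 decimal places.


31.000 -22.000 -66.000

axis x: (8.750 − 1) / (1/4) = 31.000
axis y: (-66.000 − 0) / (3) = -22.000
axis θ: (-198.000 − 0) / (3) = -66.000


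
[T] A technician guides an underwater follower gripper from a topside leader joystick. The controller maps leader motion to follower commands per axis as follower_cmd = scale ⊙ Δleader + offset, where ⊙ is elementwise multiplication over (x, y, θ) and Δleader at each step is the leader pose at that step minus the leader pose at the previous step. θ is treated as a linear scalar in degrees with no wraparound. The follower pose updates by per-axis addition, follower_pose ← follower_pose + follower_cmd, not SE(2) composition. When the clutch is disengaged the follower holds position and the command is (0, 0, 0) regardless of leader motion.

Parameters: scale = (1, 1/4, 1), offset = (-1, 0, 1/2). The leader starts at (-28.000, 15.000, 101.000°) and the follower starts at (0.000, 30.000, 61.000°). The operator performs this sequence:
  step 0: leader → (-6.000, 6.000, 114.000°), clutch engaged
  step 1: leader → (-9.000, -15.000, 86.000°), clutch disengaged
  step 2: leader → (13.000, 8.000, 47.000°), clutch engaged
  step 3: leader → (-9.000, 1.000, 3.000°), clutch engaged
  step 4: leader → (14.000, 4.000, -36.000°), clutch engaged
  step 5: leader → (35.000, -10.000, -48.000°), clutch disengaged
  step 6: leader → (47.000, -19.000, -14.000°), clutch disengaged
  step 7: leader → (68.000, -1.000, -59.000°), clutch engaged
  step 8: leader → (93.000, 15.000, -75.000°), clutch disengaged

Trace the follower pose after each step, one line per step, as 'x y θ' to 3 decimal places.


21.000 27.750 74.500
21.000 27.750 74.500
42.000 33.500 36.000
19.000 31.750 -7.500
41.000 32.500 -46.000
41.000 32.500 -46.000
41.000 32.500 -46.000
61.000 37.000 -90.500
61.000 37.000 -90.500

step 0: Δleader=(22.000, -9.000, 13.000°), engaged; cmd=(21.000, -2.250, 13.500°) → follower=(21.000, 27.750, 74.500°)
step 1: Δleader=(-3.000, -21.000, -28.000°), disengaged; cmd=(0,0,0) → follower holds at (21.000, 27.750, 74.500°)
step 2: Δleader=(22.000, 23.000, -39.000°), engaged; cmd=(21.000, 5.750, -38.500°) → follower=(42.000, 33.500, 36.000°)
step 3: Δleader=(-22.000, -7.000, -44.000°), engaged; cmd=(-23.000, -1.750, -43.500°) → follower=(19.000, 31.750, -7.500°)
step 4: Δleader=(23.000, 3.000, -39.000°), engaged; cmd=(22.000, 0.750, -38.500°) → follower=(41.000, 32.500, -46.000°)
step 5: Δleader=(21.000, -14.000, -12.000°), disengaged; cmd=(0,0,0) → follower holds at (41.000, 32.500, -46.000°)
step 6: Δleader=(12.000, -9.000, 34.000°), disengaged; cmd=(0,0,0) → follower holds at (41.000, 32.500, -46.000°)
step 7: Δleader=(21.000, 18.000, -45.000°), engaged; cmd=(20.000, 4.500, -44.500°) → follower=(61.000, 37.000, -90.500°)
step 8: Δleader=(25.000, 16.000, -16.000°), disengaged; cmd=(0,0,0) → follower holds at (61.000, 37.000, -90.500°)


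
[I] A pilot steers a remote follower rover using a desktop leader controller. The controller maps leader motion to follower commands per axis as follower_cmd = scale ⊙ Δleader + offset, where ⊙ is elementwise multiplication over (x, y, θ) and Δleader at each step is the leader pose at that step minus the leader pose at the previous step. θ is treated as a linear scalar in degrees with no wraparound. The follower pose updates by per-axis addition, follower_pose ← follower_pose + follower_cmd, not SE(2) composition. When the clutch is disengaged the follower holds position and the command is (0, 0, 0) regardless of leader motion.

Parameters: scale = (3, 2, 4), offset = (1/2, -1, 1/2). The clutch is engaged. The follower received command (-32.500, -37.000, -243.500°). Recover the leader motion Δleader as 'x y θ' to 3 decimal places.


-11.000 -18.000 -61.000

axis x: (-32.500 − 1/2) / (3) = -11.000
axis y: (-37.000 − -1) / (2) = -18.000
axis θ: (-243.500 − 1/2) / (4) = -61.000


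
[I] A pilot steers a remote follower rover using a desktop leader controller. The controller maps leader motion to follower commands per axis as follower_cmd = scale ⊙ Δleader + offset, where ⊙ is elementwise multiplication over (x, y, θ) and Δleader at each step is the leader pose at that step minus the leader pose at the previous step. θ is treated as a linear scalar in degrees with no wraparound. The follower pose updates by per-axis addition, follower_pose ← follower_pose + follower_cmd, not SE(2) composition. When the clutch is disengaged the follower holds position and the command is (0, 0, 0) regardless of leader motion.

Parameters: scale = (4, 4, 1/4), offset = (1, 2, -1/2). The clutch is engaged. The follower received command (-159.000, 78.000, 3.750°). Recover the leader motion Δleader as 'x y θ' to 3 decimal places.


axis x: (-159.000 − 1) / (4) = -40.000
axis y: (78.000 − 2) / (4) = 19.000
axis θ: (3.750 − -1/2) / (1/4) = 17.000

-40.000 19.000 17.000


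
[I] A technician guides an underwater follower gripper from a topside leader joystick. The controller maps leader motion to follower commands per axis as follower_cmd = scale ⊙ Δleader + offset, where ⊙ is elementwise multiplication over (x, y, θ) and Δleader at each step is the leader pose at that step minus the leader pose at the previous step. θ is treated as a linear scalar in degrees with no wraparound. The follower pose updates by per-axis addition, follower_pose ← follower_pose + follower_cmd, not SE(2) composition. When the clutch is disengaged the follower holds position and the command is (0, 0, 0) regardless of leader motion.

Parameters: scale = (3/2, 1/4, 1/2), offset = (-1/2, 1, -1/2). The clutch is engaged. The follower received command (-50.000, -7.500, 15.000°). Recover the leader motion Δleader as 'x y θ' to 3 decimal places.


-33.000 -34.000 31.000

axis x: (-50.000 − -1/2) / (3/2) = -33.000
axis y: (-7.500 − 1) / (1/4) = -34.000
axis θ: (15.000 − -1/2) / (1/2) = 31.000


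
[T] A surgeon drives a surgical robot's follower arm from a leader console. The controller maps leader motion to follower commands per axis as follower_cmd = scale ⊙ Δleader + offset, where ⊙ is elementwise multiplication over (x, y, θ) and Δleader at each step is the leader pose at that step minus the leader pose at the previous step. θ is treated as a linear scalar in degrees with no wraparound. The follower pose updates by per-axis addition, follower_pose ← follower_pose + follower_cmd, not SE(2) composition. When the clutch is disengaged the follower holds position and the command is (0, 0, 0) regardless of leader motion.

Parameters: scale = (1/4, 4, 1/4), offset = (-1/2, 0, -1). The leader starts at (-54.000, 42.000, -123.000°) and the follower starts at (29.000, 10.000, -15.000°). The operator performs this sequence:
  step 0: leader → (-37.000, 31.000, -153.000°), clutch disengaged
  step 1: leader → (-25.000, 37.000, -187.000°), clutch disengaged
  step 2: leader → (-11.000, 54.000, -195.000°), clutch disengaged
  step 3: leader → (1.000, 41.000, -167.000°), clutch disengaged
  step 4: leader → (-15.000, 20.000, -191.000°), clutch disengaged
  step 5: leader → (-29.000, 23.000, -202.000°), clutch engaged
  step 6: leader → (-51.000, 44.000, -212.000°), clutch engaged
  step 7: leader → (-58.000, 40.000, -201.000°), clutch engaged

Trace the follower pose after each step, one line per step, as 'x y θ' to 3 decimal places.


29.000 10.000 -15.000
29.000 10.000 -15.000
29.000 10.000 -15.000
29.000 10.000 -15.000
29.000 10.000 -15.000
25.000 22.000 -18.750
19.000 106.000 -22.250
16.750 90.000 -20.500

step 0: Δleader=(17.000, -11.000, -30.000°), disengaged; cmd=(0,0,0) → follower holds at (29.000, 10.000, -15.000°)
step 1: Δleader=(12.000, 6.000, -34.000°), disengaged; cmd=(0,0,0) → follower holds at (29.000, 10.000, -15.000°)
step 2: Δleader=(14.000, 17.000, -8.000°), disengaged; cmd=(0,0,0) → follower holds at (29.000, 10.000, -15.000°)
step 3: Δleader=(12.000, -13.000, 28.000°), disengaged; cmd=(0,0,0) → follower holds at (29.000, 10.000, -15.000°)
step 4: Δleader=(-16.000, -21.000, -24.000°), disengaged; cmd=(0,0,0) → follower holds at (29.000, 10.000, -15.000°)
step 5: Δleader=(-14.000, 3.000, -11.000°), engaged; cmd=(-4.000, 12.000, -3.750°) → follower=(25.000, 22.000, -18.750°)
step 6: Δleader=(-22.000, 21.000, -10.000°), engaged; cmd=(-6.000, 84.000, -3.500°) → follower=(19.000, 106.000, -22.250°)
step 7: Δleader=(-7.000, -4.000, 11.000°), engaged; cmd=(-2.250, -16.000, 1.750°) → follower=(16.750, 90.000, -20.500°)


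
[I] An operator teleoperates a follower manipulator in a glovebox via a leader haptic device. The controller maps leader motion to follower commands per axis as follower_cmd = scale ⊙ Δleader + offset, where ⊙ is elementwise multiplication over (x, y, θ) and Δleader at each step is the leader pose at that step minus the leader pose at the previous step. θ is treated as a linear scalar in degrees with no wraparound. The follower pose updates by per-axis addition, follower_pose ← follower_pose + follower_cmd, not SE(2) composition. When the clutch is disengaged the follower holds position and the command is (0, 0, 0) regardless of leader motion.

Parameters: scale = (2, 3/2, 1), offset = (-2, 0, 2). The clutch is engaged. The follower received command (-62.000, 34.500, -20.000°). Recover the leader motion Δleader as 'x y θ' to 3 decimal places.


axis x: (-62.000 − -2) / (2) = -30.000
axis y: (34.500 − 0) / (3/2) = 23.000
axis θ: (-20.000 − 2) / (1) = -22.000

-30.000 23.000 -22.000


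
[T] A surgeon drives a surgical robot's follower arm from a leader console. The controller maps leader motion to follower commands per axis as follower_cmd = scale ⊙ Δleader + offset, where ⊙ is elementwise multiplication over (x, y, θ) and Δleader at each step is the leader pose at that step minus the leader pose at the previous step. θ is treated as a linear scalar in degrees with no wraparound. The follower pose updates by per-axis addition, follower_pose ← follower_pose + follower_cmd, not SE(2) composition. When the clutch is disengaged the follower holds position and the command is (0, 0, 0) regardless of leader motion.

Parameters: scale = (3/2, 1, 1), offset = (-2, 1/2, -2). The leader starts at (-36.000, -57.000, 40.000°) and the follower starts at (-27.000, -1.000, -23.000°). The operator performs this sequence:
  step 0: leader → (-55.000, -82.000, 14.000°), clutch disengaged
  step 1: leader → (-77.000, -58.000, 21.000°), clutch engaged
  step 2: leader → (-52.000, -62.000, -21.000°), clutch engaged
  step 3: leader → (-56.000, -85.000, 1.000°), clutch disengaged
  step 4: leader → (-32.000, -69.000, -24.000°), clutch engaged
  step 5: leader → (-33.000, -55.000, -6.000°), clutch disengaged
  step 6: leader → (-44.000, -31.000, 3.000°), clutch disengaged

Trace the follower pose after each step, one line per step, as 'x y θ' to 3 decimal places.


step 0: Δleader=(-19.000, -25.000, -26.000°), disengaged; cmd=(0,0,0) → follower holds at (-27.000, -1.000, -23.000°)
step 1: Δleader=(-22.000, 24.000, 7.000°), engaged; cmd=(-35.000, 24.500, 5.000°) → follower=(-62.000, 23.500, -18.000°)
step 2: Δleader=(25.000, -4.000, -42.000°), engaged; cmd=(35.500, -3.500, -44.000°) → follower=(-26.500, 20.000, -62.000°)
step 3: Δleader=(-4.000, -23.000, 22.000°), disengaged; cmd=(0,0,0) → follower holds at (-26.500, 20.000, -62.000°)
step 4: Δleader=(24.000, 16.000, -25.000°), engaged; cmd=(34.000, 16.500, -27.000°) → follower=(7.500, 36.500, -89.000°)
step 5: Δleader=(-1.000, 14.000, 18.000°), disengaged; cmd=(0,0,0) → follower holds at (7.500, 36.500, -89.000°)
step 6: Δleader=(-11.000, 24.000, 9.000°), disengaged; cmd=(0,0,0) → follower holds at (7.500, 36.500, -89.000°)

-27.000 -1.000 -23.000
-62.000 23.500 -18.000
-26.500 20.000 -62.000
-26.500 20.000 -62.000
7.500 36.500 -89.000
7.500 36.500 -89.000
7.500 36.500 -89.000


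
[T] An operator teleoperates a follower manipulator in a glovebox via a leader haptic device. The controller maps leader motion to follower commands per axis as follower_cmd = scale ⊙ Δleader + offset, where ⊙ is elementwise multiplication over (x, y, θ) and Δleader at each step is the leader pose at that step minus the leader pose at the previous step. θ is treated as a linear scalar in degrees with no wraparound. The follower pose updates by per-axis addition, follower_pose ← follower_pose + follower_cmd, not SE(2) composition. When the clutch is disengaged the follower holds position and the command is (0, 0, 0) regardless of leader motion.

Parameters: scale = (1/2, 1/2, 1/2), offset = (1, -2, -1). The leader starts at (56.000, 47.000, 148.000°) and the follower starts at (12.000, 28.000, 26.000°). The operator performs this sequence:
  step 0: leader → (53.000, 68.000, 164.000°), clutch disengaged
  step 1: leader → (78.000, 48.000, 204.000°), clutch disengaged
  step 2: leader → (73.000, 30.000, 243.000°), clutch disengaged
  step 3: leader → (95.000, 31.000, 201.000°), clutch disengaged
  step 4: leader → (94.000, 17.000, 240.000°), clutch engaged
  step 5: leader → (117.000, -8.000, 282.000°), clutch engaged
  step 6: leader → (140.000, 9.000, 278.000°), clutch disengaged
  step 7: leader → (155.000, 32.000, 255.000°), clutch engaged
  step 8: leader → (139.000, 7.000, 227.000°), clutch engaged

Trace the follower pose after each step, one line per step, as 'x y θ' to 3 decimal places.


step 0: Δleader=(-3.000, 21.000, 16.000°), disengaged; cmd=(0,0,0) → follower holds at (12.000, 28.000, 26.000°)
step 1: Δleader=(25.000, -20.000, 40.000°), disengaged; cmd=(0,0,0) → follower holds at (12.000, 28.000, 26.000°)
step 2: Δleader=(-5.000, -18.000, 39.000°), disengaged; cmd=(0,0,0) → follower holds at (12.000, 28.000, 26.000°)
step 3: Δleader=(22.000, 1.000, -42.000°), disengaged; cmd=(0,0,0) → follower holds at (12.000, 28.000, 26.000°)
step 4: Δleader=(-1.000, -14.000, 39.000°), engaged; cmd=(0.500, -9.000, 18.500°) → follower=(12.500, 19.000, 44.500°)
step 5: Δleader=(23.000, -25.000, 42.000°), engaged; cmd=(12.500, -14.500, 20.000°) → follower=(25.000, 4.500, 64.500°)
step 6: Δleader=(23.000, 17.000, -4.000°), disengaged; cmd=(0,0,0) → follower holds at (25.000, 4.500, 64.500°)
step 7: Δleader=(15.000, 23.000, -23.000°), engaged; cmd=(8.500, 9.500, -12.500°) → follower=(33.500, 14.000, 52.000°)
step 8: Δleader=(-16.000, -25.000, -28.000°), engaged; cmd=(-7.000, -14.500, -15.000°) → follower=(26.500, -0.500, 37.000°)

12.000 28.000 26.000
12.000 28.000 26.000
12.000 28.000 26.000
12.000 28.000 26.000
12.500 19.000 44.500
25.000 4.500 64.500
25.000 4.500 64.500
33.500 14.000 52.000
26.500 -0.500 37.000


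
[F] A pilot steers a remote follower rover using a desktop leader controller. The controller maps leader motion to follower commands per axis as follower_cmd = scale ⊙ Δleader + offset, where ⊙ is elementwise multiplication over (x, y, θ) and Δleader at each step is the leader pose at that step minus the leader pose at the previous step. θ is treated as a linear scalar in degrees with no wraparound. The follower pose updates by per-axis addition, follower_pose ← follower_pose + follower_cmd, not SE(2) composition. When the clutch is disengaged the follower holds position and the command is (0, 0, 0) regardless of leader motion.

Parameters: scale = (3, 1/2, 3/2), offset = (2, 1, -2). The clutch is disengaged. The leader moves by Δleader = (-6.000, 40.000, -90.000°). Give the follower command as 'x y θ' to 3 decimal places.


clutch disengaged → follower holds; cmd = (0, 0, 0)

0.000 0.000 0.000


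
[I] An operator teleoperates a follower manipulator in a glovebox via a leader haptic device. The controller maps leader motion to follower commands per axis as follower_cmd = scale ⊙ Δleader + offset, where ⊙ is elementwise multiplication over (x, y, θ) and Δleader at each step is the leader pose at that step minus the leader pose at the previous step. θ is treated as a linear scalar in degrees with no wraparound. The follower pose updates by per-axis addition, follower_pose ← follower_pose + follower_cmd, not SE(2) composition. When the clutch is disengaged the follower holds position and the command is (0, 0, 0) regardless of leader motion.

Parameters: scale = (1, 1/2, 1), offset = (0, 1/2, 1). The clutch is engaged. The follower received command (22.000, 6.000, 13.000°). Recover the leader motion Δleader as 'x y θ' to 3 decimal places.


axis x: (22.000 − 0) / (1) = 22.000
axis y: (6.000 − 1/2) / (1/2) = 11.000
axis θ: (13.000 − 1) / (1) = 12.000

22.000 11.000 12.000


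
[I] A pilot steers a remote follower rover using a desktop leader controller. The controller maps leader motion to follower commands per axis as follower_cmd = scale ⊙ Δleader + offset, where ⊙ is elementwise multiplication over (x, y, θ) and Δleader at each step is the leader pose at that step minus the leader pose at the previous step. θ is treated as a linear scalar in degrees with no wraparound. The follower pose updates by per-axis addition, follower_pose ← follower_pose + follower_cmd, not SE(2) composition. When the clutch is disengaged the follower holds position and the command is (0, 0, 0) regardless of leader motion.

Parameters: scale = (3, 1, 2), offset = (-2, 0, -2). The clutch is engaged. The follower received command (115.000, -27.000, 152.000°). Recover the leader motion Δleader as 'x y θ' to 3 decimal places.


39.000 -27.000 77.000

axis x: (115.000 − -2) / (3) = 39.000
axis y: (-27.000 − 0) / (1) = -27.000
axis θ: (152.000 − -2) / (2) = 77.000


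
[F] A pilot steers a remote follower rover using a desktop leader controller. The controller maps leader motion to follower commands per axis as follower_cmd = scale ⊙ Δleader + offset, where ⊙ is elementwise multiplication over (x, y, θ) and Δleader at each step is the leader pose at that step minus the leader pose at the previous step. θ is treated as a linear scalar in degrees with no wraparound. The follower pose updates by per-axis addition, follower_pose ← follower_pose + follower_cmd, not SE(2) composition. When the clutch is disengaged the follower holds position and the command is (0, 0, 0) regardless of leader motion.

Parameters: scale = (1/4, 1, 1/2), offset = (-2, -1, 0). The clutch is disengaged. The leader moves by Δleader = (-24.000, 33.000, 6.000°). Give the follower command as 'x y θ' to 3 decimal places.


0.000 0.000 0.000

clutch disengaged → follower holds; cmd = (0, 0, 0)


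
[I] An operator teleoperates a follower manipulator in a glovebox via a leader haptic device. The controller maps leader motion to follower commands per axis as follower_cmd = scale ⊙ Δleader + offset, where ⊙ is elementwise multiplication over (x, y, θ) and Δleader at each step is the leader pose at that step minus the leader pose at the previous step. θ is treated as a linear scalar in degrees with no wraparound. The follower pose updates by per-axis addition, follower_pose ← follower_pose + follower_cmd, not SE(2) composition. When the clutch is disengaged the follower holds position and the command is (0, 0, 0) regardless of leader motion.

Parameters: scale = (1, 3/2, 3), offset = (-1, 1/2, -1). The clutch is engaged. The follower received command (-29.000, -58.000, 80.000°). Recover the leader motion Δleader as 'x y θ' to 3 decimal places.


axis x: (-29.000 − -1) / (1) = -28.000
axis y: (-58.000 − 1/2) / (3/2) = -39.000
axis θ: (80.000 − -1) / (3) = 27.000

-28.000 -39.000 27.000


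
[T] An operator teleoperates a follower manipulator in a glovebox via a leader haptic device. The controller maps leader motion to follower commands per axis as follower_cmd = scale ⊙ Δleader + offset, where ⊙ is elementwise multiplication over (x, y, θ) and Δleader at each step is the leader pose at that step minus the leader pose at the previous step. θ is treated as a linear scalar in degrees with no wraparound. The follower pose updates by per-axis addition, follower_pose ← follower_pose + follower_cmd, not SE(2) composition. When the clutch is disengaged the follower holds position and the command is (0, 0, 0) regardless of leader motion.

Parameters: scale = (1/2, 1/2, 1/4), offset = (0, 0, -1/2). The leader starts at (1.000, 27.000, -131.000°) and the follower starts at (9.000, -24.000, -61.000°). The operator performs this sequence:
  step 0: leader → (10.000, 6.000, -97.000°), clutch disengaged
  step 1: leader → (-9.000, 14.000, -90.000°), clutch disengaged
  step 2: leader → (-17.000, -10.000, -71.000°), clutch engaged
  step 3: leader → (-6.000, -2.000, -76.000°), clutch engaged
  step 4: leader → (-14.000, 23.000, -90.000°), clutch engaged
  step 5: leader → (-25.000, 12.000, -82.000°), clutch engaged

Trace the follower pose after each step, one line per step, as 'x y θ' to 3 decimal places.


step 0: Δleader=(9.000, -21.000, 34.000°), disengaged; cmd=(0,0,0) → follower holds at (9.000, -24.000, -61.000°)
step 1: Δleader=(-19.000, 8.000, 7.000°), disengaged; cmd=(0,0,0) → follower holds at (9.000, -24.000, -61.000°)
step 2: Δleader=(-8.000, -24.000, 19.000°), engaged; cmd=(-4.000, -12.000, 4.250°) → follower=(5.000, -36.000, -56.750°)
step 3: Δleader=(11.000, 8.000, -5.000°), engaged; cmd=(5.500, 4.000, -1.750°) → follower=(10.500, -32.000, -58.500°)
step 4: Δleader=(-8.000, 25.000, -14.000°), engaged; cmd=(-4.000, 12.500, -4.000°) → follower=(6.500, -19.500, -62.500°)
step 5: Δleader=(-11.000, -11.000, 8.000°), engaged; cmd=(-5.500, -5.500, 1.500°) → follower=(1.000, -25.000, -61.000°)

9.000 -24.000 -61.000
9.000 -24.000 -61.000
5.000 -36.000 -56.750
10.500 -32.000 -58.500
6.500 -19.500 -62.500
1.000 -25.000 -61.000


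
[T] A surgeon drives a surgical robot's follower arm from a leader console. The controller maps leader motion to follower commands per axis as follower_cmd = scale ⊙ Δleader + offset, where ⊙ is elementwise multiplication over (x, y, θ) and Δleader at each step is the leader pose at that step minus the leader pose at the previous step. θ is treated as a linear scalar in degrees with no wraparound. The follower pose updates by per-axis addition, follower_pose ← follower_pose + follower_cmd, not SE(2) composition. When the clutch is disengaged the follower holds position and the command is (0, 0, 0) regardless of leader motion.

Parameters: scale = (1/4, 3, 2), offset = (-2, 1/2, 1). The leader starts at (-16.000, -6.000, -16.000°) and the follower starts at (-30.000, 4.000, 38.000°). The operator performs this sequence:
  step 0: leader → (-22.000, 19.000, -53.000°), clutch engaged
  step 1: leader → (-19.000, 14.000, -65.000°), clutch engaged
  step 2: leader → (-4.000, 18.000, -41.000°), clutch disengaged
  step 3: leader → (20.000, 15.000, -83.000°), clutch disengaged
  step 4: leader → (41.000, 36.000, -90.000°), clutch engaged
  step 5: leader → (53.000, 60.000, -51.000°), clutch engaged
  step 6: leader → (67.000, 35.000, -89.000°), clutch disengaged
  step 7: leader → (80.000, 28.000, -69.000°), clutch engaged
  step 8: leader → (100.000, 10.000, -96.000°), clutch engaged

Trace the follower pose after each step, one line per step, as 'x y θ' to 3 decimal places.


step 0: Δleader=(-6.000, 25.000, -37.000°), engaged; cmd=(-3.500, 75.500, -73.000°) → follower=(-33.500, 79.500, -35.000°)
step 1: Δleader=(3.000, -5.000, -12.000°), engaged; cmd=(-1.250, -14.500, -23.000°) → follower=(-34.750, 65.000, -58.000°)
step 2: Δleader=(15.000, 4.000, 24.000°), disengaged; cmd=(0,0,0) → follower holds at (-34.750, 65.000, -58.000°)
step 3: Δleader=(24.000, -3.000, -42.000°), disengaged; cmd=(0,0,0) → follower holds at (-34.750, 65.000, -58.000°)
step 4: Δleader=(21.000, 21.000, -7.000°), engaged; cmd=(3.250, 63.500, -13.000°) → follower=(-31.500, 128.500, -71.000°)
step 5: Δleader=(12.000, 24.000, 39.000°), engaged; cmd=(1.000, 72.500, 79.000°) → follower=(-30.500, 201.000, 8.000°)
step 6: Δleader=(14.000, -25.000, -38.000°), disengaged; cmd=(0,0,0) → follower holds at (-30.500, 201.000, 8.000°)
step 7: Δleader=(13.000, -7.000, 20.000°), engaged; cmd=(1.250, -20.500, 41.000°) → follower=(-29.250, 180.500, 49.000°)
step 8: Δleader=(20.000, -18.000, -27.000°), engaged; cmd=(3.000, -53.500, -53.000°) → follower=(-26.250, 127.000, -4.000°)

-33.500 79.500 -35.000
-34.750 65.000 -58.000
-34.750 65.000 -58.000
-34.750 65.000 -58.000
-31.500 128.500 -71.000
-30.500 201.000 8.000
-30.500 201.000 8.000
-29.250 180.500 49.000
-26.250 127.000 -4.000


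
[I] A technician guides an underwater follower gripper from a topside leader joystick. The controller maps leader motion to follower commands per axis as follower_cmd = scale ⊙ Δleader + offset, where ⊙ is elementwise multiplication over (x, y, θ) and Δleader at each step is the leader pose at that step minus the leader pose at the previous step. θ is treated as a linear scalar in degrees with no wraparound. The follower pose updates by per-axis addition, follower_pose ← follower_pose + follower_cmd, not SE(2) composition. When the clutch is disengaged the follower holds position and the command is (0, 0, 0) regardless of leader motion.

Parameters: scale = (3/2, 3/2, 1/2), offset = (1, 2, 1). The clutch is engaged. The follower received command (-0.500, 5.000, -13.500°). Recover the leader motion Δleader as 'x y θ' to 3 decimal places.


-1.000 2.000 -29.000

axis x: (-0.500 − 1) / (3/2) = -1.000
axis y: (5.000 − 2) / (3/2) = 2.000
axis θ: (-13.500 − 1) / (1/2) = -29.000


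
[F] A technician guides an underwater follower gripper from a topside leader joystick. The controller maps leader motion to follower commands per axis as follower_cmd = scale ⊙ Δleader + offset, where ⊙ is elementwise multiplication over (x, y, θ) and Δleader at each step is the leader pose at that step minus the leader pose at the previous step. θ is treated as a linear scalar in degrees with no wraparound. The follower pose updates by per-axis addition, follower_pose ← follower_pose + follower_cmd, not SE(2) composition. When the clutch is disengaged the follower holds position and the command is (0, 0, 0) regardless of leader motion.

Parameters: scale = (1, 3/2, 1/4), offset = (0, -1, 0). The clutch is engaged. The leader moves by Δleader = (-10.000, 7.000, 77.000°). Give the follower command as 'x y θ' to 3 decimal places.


axis x: 1·-10.000 + 0 = -10.000
axis y: 3/2·7.000 + -1 = 9.500
axis θ: 1/4·77.000 + 0 = 19.250

-10.000 9.500 19.250


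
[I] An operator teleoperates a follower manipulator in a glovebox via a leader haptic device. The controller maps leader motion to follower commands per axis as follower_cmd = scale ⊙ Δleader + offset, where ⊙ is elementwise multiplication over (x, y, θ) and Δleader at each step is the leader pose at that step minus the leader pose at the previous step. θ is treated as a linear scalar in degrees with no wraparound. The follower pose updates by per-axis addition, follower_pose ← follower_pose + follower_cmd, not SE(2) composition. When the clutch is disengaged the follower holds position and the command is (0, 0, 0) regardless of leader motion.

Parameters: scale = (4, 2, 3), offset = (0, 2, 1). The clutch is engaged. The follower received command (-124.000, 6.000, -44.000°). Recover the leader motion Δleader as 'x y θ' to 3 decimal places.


-31.000 2.000 -15.000

axis x: (-124.000 − 0) / (4) = -31.000
axis y: (6.000 − 2) / (2) = 2.000
axis θ: (-44.000 − 1) / (3) = -15.000


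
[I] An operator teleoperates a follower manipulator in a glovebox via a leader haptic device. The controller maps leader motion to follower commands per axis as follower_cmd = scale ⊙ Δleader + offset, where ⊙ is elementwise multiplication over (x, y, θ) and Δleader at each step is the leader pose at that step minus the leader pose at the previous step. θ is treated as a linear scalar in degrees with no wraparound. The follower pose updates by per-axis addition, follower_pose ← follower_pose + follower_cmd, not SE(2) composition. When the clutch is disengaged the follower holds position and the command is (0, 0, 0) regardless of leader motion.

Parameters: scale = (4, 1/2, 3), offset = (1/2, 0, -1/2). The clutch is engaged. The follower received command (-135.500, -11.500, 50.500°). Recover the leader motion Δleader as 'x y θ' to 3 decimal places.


axis x: (-135.500 − 1/2) / (4) = -34.000
axis y: (-11.500 − 0) / (1/2) = -23.000
axis θ: (50.500 − -1/2) / (3) = 17.000

-34.000 -23.000 17.000


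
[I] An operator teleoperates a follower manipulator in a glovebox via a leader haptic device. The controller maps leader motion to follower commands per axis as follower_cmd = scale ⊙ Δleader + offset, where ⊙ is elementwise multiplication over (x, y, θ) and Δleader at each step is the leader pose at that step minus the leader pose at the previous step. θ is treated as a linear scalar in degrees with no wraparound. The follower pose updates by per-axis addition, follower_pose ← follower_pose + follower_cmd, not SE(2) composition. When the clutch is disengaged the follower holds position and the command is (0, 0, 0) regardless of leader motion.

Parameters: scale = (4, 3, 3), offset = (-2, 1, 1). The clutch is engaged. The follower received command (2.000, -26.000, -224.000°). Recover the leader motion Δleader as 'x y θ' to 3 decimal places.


axis x: (2.000 − -2) / (4) = 1.000
axis y: (-26.000 − 1) / (3) = -9.000
axis θ: (-224.000 − 1) / (3) = -75.000

1.000 -9.000 -75.000


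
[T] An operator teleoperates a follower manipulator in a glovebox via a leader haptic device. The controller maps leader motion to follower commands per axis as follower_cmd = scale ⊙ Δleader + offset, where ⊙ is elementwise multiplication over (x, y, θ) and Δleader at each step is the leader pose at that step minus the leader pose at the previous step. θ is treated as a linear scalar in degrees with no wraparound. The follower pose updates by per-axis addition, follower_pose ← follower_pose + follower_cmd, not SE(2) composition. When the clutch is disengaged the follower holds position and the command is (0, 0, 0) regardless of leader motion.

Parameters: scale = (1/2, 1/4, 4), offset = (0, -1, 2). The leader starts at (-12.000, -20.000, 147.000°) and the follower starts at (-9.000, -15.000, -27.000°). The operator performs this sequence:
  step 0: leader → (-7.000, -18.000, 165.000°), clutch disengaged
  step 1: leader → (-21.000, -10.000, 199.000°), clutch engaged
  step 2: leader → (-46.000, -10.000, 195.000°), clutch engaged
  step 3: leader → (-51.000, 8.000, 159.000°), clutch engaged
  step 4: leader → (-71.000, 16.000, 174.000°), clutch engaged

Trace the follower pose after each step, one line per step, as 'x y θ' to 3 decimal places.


-9.000 -15.000 -27.000
-16.000 -14.000 111.000
-28.500 -15.000 97.000
-31.000 -11.500 -45.000
-41.000 -10.500 17.000

step 0: Δleader=(5.000, 2.000, 18.000°), disengaged; cmd=(0,0,0) → follower holds at (-9.000, -15.000, -27.000°)
step 1: Δleader=(-14.000, 8.000, 34.000°), engaged; cmd=(-7.000, 1.000, 138.000°) → follower=(-16.000, -14.000, 111.000°)
step 2: Δleader=(-25.000, 0.000, -4.000°), engaged; cmd=(-12.500, -1.000, -14.000°) → follower=(-28.500, -15.000, 97.000°)
step 3: Δleader=(-5.000, 18.000, -36.000°), engaged; cmd=(-2.500, 3.500, -142.000°) → follower=(-31.000, -11.500, -45.000°)
step 4: Δleader=(-20.000, 8.000, 15.000°), engaged; cmd=(-10.000, 1.000, 62.000°) → follower=(-41.000, -10.500, 17.000°)


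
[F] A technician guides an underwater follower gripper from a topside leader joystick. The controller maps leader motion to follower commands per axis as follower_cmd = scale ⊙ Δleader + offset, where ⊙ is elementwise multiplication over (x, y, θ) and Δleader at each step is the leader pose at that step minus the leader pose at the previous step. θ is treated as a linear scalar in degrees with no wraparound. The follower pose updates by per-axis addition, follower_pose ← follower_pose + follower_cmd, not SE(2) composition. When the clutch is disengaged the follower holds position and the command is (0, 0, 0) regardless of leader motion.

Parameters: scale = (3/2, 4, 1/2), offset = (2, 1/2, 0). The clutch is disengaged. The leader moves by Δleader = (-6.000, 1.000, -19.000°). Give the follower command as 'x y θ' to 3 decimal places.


0.000 0.000 0.000

clutch disengaged → follower holds; cmd = (0, 0, 0)
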